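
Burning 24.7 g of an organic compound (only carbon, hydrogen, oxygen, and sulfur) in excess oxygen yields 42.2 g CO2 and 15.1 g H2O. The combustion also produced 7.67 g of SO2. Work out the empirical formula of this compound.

C8H14O4S

mol C = 42.2 / 44.01 = 0.9589; mass C = 0.9589 × 12.01 = 11.52 g
mol H = 2 × (15.1 / 18.02) = 1.676; mass H = 1.676 × 1.008 = 1.689 g
mol S = 7.67 / 64.07 = 0.1197; mass S = 3.839 g
mass O = 24.7 − (17.04) = 7.655 g → mol O = 0.4785
Divide by the smallest (0.1197 mol S): C 8.010, H 13.999, O 3.997, S 1.000
≈ 8:14:4:1 → C8H14O4S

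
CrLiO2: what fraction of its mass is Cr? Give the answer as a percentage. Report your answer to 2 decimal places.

57.18%

Molar mass = 1(52.00) + 1(6.94) + 2(16.00) = 90.940 g/mol
Mass of Cr per mole = 1 × 52.00 = 52.000 g
% Cr = 52.000 / 90.940 × 100 = 57.18%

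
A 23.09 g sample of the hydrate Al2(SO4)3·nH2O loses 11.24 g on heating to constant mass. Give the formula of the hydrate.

Al2(SO4)3·18H2O

Mass of anhydrous Al2(SO4)3 = 23.09 − 11.24 = 11.85 g
mol H2O = 11.24 / 18.02 = 0.6238
Molar mass of Al2(SO4)3 = 342.17 g/mol → mol Al2(SO4)3 = 11.85 / 342.17 = 0.03463
n = 0.6238 / 0.03463 = 18.01 ≈ 18 → Al2(SO4)3·18H2O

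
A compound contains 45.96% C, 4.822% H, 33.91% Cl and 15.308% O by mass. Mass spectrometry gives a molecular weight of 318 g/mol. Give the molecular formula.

Assume 100 g: 45.96 g C, 4.822 g H, 33.91 g Cl, 15.308 g O.
n(C) = 45.96/12.01 = 3.827, n(H) = 4.822/1.008 = 4.784, n(Cl) = 33.91/35.45 = 0.9566, n(O) = 15.308/16.00 = 0.9567
Divide by the smallest (0.9566 mol Cl): C 4.001, H 5.001, Cl 1.000, O 1.000
Ratio ≈ 4:5:1:1, so the empirical formula is C4H5ClO
Empirical-formula mass = 104.53 g/mol
n = 318 / 104.53 = 3.04 ≈ 3
Molecular formula = (C4H5ClO)×3 = C12H15Cl3O3

C12H15Cl3O3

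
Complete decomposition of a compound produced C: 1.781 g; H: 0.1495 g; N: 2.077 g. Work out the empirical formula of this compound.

CHN

Moles — C: 1.781 / 12.01 = 0.1483 mol; H: 0.1495 / 1.008 = 0.1483 mol; N: 2.077 / 14.01 = 0.1483 mol
Ratios (÷ 0.1483): C 1.000, H 1.000, N 1.000
≈ 1:1:1 → CHN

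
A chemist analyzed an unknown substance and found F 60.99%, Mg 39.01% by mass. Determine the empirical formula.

Assume 100 g: 60.99 g F, 39.01 g Mg.
F: 60.99 g ÷ 19.00 g/mol = 3.21 mol
Mg: 39.01 g ÷ 24.31 g/mol = 1.605 mol
Smallest is Mg at 1.605 mol; normalising gives F 2.000, Mg 1.000
→ F2Mg

F2Mg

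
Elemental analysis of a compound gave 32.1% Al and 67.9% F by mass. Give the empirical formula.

Assume 100 g: 32.1 g Al, 67.9 g F.
Al: 32.1 g ÷ 26.98 g/mol = 1.19 mol
F: 67.9 g ÷ 19.00 g/mol = 3.574 mol
Ratios (÷ 1.19): Al 1.000, F 3.004
→ AlF3

AlF3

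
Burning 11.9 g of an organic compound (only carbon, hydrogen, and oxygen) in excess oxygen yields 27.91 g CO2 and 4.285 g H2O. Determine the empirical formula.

C8H6O3

mol C = 27.91 / 44.01 = 0.6342; mass C = 0.6342 × 12.01 = 7.616 g
mol H = 2 × (4.285 / 18.02) = 0.4756; mass H = 0.4756 × 1.008 = 0.4794 g
mass O = 11.9 − (8.096) = 3.804 g → mol O = 0.2378
Divide by the smallest (0.2378 mol O): C 2.667, H 2.000, O 1.000
Multiply by 3: C 8.00, H 6.00, O 3.00 → C8H6O3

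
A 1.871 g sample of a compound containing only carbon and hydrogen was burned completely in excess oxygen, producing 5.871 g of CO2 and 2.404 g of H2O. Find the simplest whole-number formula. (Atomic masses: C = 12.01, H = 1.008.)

mol C = 5.871 / 44.01 = 0.1334; mass C = 0.1334 × 12.01 = 1.602 g
mol H = 2 × (2.404 / 18.02) = 0.2668; mass H = 0.2668 × 1.008 = 0.2689 g
Divide by the smallest (0.1334 mol C): C 1.000, H 2.000
Ratio ≈ 1:2, so the empirical formula is CH2

CH2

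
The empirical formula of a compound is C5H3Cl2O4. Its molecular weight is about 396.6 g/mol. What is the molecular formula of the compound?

C10H6Cl4O8

Empirical-formula mass = 197.97 g/mol
n = 396.6 / 197.97 = 2.00 ≈ 2
Molecular formula = (C5H3Cl2O4)2 = C10H6Cl4O8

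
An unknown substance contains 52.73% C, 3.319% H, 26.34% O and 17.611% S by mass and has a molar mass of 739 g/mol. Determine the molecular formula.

C32H24O12S4

Assume 100 g: 52.73 g C, 3.319 g H, 26.34 g O, 17.611 g S.
Moles — C: 52.73 / 12.01 = 4.391 mol; H: 3.319 / 1.008 = 3.293 mol; O: 26.34 / 16.00 = 1.646 mol; S: 17.611 / 32.07 = 0.5491 mol
Divide by the smallest (0.5491 mol S): C 7.995, H 5.996, O 2.998, S 1.000
Ratio ≈ 8:6:3:1, so the empirical formula is C8H6O3S
Empirical-formula mass = 182.20 g/mol
n = 739 / 182.20 = 4.06 ≈ 4
Molecular formula = (C8H6O3S)×4 = C32H24O12S4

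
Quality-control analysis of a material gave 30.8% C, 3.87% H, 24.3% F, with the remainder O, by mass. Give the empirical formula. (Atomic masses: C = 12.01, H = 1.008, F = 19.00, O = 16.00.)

Assume 100 g: 30.8 g C, 3.87 g H, 24.3 g F, 41.03 g O.
Moles — C: 30.8 / 12.01 = 2.565 mol; H: 3.87 / 1.008 = 3.839 mol; F: 24.3 / 19.00 = 1.279 mol; O: 41.03 / 16.00 = 2.564 mol
Smallest is F at 1.279 mol; normalising gives C 2.005, H 3.002, F 1.000, O 2.005
→ C2H3FO2

C2H3FO2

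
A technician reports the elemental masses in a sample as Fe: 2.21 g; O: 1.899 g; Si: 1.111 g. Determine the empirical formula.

FeO3Si

Fe: 2.21 g ÷ 55.85 g/mol = 0.03957 mol
O: 1.899 g ÷ 16.00 g/mol = 0.1187 mol
Si: 1.111 g ÷ 28.09 g/mol = 0.03955 mol
Smallest is Si at 0.03955 mol; normalising gives Fe 1.000, O 3.001, Si 1.000
→ FeO3Si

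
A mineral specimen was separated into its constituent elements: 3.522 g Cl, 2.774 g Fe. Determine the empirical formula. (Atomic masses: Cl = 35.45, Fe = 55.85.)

Cl: 3.522 g ÷ 35.45 g/mol = 0.09935 mol
Fe: 2.774 g ÷ 55.85 g/mol = 0.04967 mol
Divide by the smallest (0.04967 mol Fe): Cl 2.000, Fe 1.000
→ Cl2Fe

Cl2Fe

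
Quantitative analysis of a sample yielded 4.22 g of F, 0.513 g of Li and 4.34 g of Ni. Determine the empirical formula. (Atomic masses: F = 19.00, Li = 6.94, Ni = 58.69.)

F: 4.22 g ÷ 19.00 g/mol = 0.2221 mol
Li: 0.513 g ÷ 6.94 g/mol = 0.07392 mol
Ni: 4.34 g ÷ 58.69 g/mol = 0.07395 mol
Ratios (÷ 0.07392): F 3.005, Li 1.000, Ni 1.000
Ratio ≈ 3:1:1, so the empirical formula is F3LiNi

F3LiNi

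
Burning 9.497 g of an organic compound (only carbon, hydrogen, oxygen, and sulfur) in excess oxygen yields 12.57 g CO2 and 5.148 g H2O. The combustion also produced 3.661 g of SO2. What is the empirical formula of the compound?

C5H10O4S

mol C = 12.57 / 44.01 = 0.2856; mass C = 0.2856 × 12.01 = 3.430 g
mol H = 2 × (5.148 / 18.02) = 0.5714; mass H = 0.5714 × 1.008 = 0.5759 g
mol S = 3.661 / 64.07 = 0.05714; mass S = 1.832 g
mass O = 9.497 − (5.839) = 3.658 g → mol O = 0.2286
Ratios (÷ 0.05714): C 4.998, H 9.999, O 4.001, S 1.000
→ C5H10O4S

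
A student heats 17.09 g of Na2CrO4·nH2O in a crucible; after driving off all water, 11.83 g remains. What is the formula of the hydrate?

Na2CrO4·4H2O

Mass of water lost = 17.09 − 11.83 = 5.26 g → 5.26 / 18.02 = 0.2919 mol H2O
Molar mass of Na2CrO4 = 161.98 g/mol → mol Na2CrO4 = 11.83 / 161.98 = 0.07303
n = 0.2919 / 0.07303 = 4.00 ≈ 4 → Na2CrO4·4H2O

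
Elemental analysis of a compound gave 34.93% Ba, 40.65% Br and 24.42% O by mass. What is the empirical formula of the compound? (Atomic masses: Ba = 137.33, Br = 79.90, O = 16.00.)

BaBr2O6

Assume 100 g: 34.93 g Ba, 40.65 g Br, 24.42 g O.
Moles — Ba: 34.93 / 137.33 = 0.2544 mol; Br: 40.65 / 79.90 = 0.5088 mol; O: 24.42 / 16.00 = 1.526 mol
Ratios (÷ 0.2544): Ba 1.000, Br 2.000, O 6.001
≈ 1:2:6 → BaBr2O6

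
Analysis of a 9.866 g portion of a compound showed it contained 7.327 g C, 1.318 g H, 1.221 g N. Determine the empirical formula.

Moles — C: 7.327 / 12.01 = 0.6101 mol; H: 1.318 / 1.008 = 1.308 mol; N: 1.221 / 14.01 = 0.08715 mol
Ratios (÷ 0.08715): C 7.000, H 15.003, N 1.000
→ C7H15N

C7H15N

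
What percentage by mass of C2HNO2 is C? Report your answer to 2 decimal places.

33.81%

Molar mass = 2(12.01) + 1(1.008) + 1(14.01) + 2(16.00) = 71.038 g/mol
Mass of C per mole = 2 × 12.01 = 24.020 g
% C = 24.020 / 71.038 × 100 = 33.81%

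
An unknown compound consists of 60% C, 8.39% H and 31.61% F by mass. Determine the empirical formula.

Assume 100 g: 60 g C, 8.39 g H, 31.61 g F.
n(C) = 60/12.01 = 4.996, n(H) = 8.39/1.008 = 8.323, n(F) = 31.61/19.00 = 1.664
Divide by the smallest (1.664 mol F): C 3.003, H 5.003, F 1.000
→ C3H5F

C3H5F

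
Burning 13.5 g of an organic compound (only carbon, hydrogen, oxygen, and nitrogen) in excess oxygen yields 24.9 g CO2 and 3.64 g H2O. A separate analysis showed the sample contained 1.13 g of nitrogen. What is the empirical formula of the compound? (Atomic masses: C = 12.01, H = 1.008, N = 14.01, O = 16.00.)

mol C = 24.9 / 44.01 = 0.5658; mass C = 0.5658 × 12.01 = 6.795 g
mol H = 2 × (3.64 / 18.02) = 0.4040; mass H = 0.4040 × 1.008 = 0.4072 g
mol N = 1.13 / 14.01 = 0.08066
mass O = 13.5 − (8.332) = 5.168 g → mol O = 0.3230
Ratios (÷ 0.08066): C 7.015, H 5.009, N 1.000, O 4.004
→ C7H5NO4

C7H5NO4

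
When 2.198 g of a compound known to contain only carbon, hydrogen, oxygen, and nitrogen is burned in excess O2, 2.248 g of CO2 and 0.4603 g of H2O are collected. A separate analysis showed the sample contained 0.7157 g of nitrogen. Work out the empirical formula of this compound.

CHNO

mol C = 2.248 / 44.01 = 0.05108; mass C = 0.05108 × 12.01 = 0.6135 g
mol H = 2 × (0.4603 / 18.02) = 0.05109; mass H = 0.05109 × 1.008 = 0.05150 g
mol N = 0.7157 / 14.01 = 0.05108
mass O = 2.198 − (1.381) = 0.8173 g → mol O = 0.05108
Smallest is C at 0.05108 mol; normalising gives C 1.000, H 1.000, N 1.000, O 1.000
→ CHNO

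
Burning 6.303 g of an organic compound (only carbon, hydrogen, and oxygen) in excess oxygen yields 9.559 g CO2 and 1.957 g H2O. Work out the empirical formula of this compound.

CHO

mol C = 9.559 / 44.01 = 0.2172; mass C = 0.2172 × 12.01 = 2.609 g
mol H = 2 × (1.957 / 18.02) = 0.2172; mass H = 0.2172 × 1.008 = 0.2189 g
mass O = 6.303 − (2.828) = 3.475 g → mol O = 0.2172
Ratios (÷ 0.2172): C 1.000, H 1.000, O 1.000
≈ 1:1:1 → CHO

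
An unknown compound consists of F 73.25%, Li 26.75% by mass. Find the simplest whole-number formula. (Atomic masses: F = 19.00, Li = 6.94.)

FLi

Assume 100 g: 73.25 g F, 26.75 g Li.
F: 73.25 g ÷ 19.00 g/mol = 3.855 mol
Li: 26.75 g ÷ 6.94 g/mol = 3.854 mol
Smallest is Li at 3.854 mol; normalising gives F 1.000, Li 1.000
Ratio ≈ 1:1, so the empirical formula is FLi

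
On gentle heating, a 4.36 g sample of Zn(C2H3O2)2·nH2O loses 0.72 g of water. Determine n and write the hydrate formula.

Zn(C2H3O2)2·2H2O

Mass of anhydrous Zn(C2H3O2)2 = 4.36 − 0.72 = 3.64 g
mol H2O = 0.72 / 18.02 = 0.03996
Molar mass of Zn(C2H3O2)2 = 183.47 g/mol → mol Zn(C2H3O2)2 = 3.64 / 183.47 = 0.01984
n = 0.03996 / 0.01984 = 2.01 ≈ 2 → Zn(C2H3O2)2·2H2O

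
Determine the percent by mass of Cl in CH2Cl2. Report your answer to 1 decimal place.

Molar mass = 1(12.01) + 2(1.008) + 2(35.45) = 84.926 g/mol
Mass of Cl per mole = 2 × 35.45 = 70.900 g
% Cl = 70.900 / 84.926 × 100 = 83.5%

83.5%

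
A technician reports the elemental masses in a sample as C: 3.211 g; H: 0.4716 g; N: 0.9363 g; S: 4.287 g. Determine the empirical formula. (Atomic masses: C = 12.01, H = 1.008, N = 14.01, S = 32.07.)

C4H7NS2

Moles — C: 3.211 / 12.01 = 0.2674 mol; H: 0.4716 / 1.008 = 0.4679 mol; N: 0.9363 / 14.01 = 0.06683 mol; S: 4.287 / 32.07 = 0.1337 mol
Ratios (÷ 0.06683): C 4.001, H 7.001, N 1.000, S 2.000
→ C4H7NS2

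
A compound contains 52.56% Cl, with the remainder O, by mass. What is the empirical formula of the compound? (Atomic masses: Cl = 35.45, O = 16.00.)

ClO2

Assume 100 g: 52.56 g Cl, 47.44 g O.
n(Cl) = 52.56/35.45 = 1.483, n(O) = 47.44/16.00 = 2.965
Ratios (÷ 1.483): Cl 1.000, O 2.000
≈ 1:2 → ClO2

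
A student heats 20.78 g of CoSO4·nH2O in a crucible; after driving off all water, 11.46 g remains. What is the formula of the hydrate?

CoSO4·7H2O

Mass of water lost = 20.78 − 11.46 = 9.32 g → 9.32 / 18.02 = 0.5172 mol H2O
Molar mass of CoSO4 = 155.00 g/mol → mol CoSO4 = 11.46 / 155.00 = 0.07394
n = 0.5172 / 0.07394 = 7.00 ≈ 7 → CoSO4·7H2O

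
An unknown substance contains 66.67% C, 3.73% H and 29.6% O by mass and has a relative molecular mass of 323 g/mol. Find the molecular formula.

C18H12O6

Assume 100 g: 66.67 g C, 3.73 g H, 29.6 g O.
Moles — C: 66.67 / 12.01 = 5.551 mol; H: 3.73 / 1.008 = 3.7 mol; O: 29.6 / 16.00 = 1.85 mol
Divide by the smallest (1.85 mol O): C 3.001, H 2.000, O 1.000
Ratio ≈ 3:2:1, so the empirical formula is C3H2O
Empirical-formula mass = 54.05 g/mol
n = 323 / 54.05 = 5.98 ≈ 6
Molecular formula = (C3H2O)×6 = C18H12O6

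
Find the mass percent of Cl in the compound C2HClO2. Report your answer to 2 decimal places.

Molar mass = 2(12.01) + 1(1.008) + 1(35.45) + 2(16.00) = 92.478 g/mol
Mass of Cl per mole = 1 × 35.45 = 35.450 g
% Cl = 35.450 / 92.478 × 100 = 38.33%

38.33%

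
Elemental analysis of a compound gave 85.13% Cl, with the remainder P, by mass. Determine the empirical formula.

Assume 100 g: 85.13 g Cl, 14.87 g P.
Cl: 85.13 g ÷ 35.45 g/mol = 2.401 mol
P: 14.87 g ÷ 30.97 g/mol = 0.4801 mol
Ratios (÷ 0.4801): Cl 5.001, P 1.000
→ Cl5P

Cl5P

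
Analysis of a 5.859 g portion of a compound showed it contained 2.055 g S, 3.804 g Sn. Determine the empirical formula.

S2Sn

n(S) = 2.055/32.07 = 0.06408, n(Sn) = 3.804/118.71 = 0.03204
Smallest is Sn at 0.03204 mol; normalising gives S 2.000, Sn 1.000
Ratio ≈ 2:1, so the empirical formula is S2Sn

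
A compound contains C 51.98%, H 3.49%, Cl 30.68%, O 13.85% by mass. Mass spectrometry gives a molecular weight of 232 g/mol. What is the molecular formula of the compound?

Assume 100 g: 51.98 g C, 3.49 g H, 30.68 g Cl, 13.85 g O.
C: 51.98 g ÷ 12.01 g/mol = 4.328 mol
H: 3.49 g ÷ 1.008 g/mol = 3.462 mol
Cl: 30.68 g ÷ 35.45 g/mol = 0.8654 mol
O: 13.85 g ÷ 16.00 g/mol = 0.8656 mol
Divide by the smallest (0.8654 mol Cl): C 5.001, H 4.001, Cl 1.000, O 1.000
→ C5H4ClO
Empirical-formula mass = 115.53 g/mol
n = 232 / 115.53 = 2.01 ≈ 2
Molecular formula = (C5H4ClO)×2 = C10H8Cl2O2

C10H8Cl2O2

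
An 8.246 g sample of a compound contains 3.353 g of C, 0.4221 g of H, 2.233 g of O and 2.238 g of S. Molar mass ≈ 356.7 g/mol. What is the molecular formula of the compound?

n(C) = 3.353/12.01 = 0.2792, n(H) = 0.4221/1.008 = 0.4187, n(O) = 2.233/16.00 = 0.1396, n(S) = 2.238/32.07 = 0.06978
Ratios (÷ 0.06978): C 4.001, H 6.001, O 2.000, S 1.000
≈ 4:6:2:1 → C4H6O2S
Empirical-formula mass = 118.16 g/mol
n = 356.7 / 118.16 = 3.02 ≈ 3
Molecular formula = (C4H6O2S)×3 = C12H18O6S3

C12H18O6S3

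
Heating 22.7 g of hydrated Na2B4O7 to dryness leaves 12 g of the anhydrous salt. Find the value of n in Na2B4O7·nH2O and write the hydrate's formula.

Mass of water lost = 22.7 − 12 = 10.7 g → 10.7 / 18.02 = 0.5938 mol H2O
Molar mass of Na2B4O7 = 201.22 g/mol → mol Na2B4O7 = 12 / 201.22 = 0.05964
n = 0.5938 / 0.05964 = 9.96 ≈ 10 → Na2B4O7·10H2O

Na2B4O7·10H2O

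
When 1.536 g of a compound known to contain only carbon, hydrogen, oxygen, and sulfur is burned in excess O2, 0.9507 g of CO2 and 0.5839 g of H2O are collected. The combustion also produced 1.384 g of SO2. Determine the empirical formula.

C2H6O3S2

mol C = 0.9507 / 44.01 = 0.02160; mass C = 0.02160 × 12.01 = 0.2594 g
mol H = 2 × (0.5839 / 18.02) = 0.06481; mass H = 0.06481 × 1.008 = 0.06532 g
mol S = 1.384 / 64.07 = 0.02160; mass S = 0.6928 g
mass O = 1.536 − (1.018) = 0.5185 g → mol O = 0.03241
Smallest is S at 0.0216 mol; normalising gives C 1.000, H 3.000, O 1.500, S 1.000
Scaling by 2: C 2.00, H 6.00, O 3.00, S 2.00 → C2H6O3S2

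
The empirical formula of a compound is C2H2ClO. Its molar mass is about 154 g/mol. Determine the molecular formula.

C4H4Cl2O2

Empirical-formula mass = 77.49 g/mol
n = 154 / 77.49 = 1.99 ≈ 2
Molecular formula = (C2H2ClO)2 = C4H4Cl2O2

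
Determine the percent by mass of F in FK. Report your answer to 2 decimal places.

32.70%

Molar mass = 1(19.00) + 1(39.10) = 58.100 g/mol
Mass of F per mole = 1 × 19.00 = 19.000 g
% F = 19.000 / 58.100 × 100 = 32.70%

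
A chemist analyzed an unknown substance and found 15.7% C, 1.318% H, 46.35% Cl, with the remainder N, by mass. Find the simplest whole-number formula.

CHClN2

Assume 100 g: 15.7 g C, 1.318 g H, 46.35 g Cl, 36.632 g N.
C: 15.7 g ÷ 12.01 g/mol = 1.307 mol
H: 1.318 g ÷ 1.008 g/mol = 1.308 mol
Cl: 46.35 g ÷ 35.45 g/mol = 1.307 mol
N: 36.632 g ÷ 14.01 g/mol = 2.615 mol
Ratios (÷ 1.307): C 1.000, H 1.000, Cl 1.000, N 2.000
≈ 1:1:1:2 → CHClN2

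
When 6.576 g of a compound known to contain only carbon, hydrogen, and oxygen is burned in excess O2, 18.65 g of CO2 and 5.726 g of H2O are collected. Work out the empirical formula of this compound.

mol C = 18.65 / 44.01 = 0.4238; mass C = 0.4238 × 12.01 = 5.089 g
mol H = 2 × (5.726 / 18.02) = 0.6355; mass H = 0.6355 × 1.008 = 0.6406 g
mass O = 6.576 − (5.730) = 0.8460 g → mol O = 0.05287
Divide by the smallest (0.05287 mol O): C 8.015, H 12.020, O 1.000
→ C8H12O

C8H12O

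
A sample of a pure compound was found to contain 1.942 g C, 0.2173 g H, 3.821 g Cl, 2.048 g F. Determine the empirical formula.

C3H4Cl2F2

C: 1.942 g ÷ 12.01 g/mol = 0.1617 mol
H: 0.2173 g ÷ 1.008 g/mol = 0.2156 mol
Cl: 3.821 g ÷ 35.45 g/mol = 0.1078 mol
F: 2.048 g ÷ 19.00 g/mol = 0.1078 mol
Smallest is Cl at 0.1078 mol; normalising gives C 1.500, H 2.000, Cl 1.000, F 1.000
×2: C 3.00, H 4.00, Cl 2.00, F 2.00 → C3H4Cl2F2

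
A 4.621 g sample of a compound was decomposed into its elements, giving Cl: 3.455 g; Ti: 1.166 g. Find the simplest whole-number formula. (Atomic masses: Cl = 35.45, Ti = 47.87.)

Moles — Cl: 3.455 / 35.45 = 0.09746 mol; Ti: 1.166 / 47.87 = 0.02436 mol
Divide by the smallest (0.02436 mol Ti): Cl 4.001, Ti 1.000
≈ 4:1 → Cl4Ti

Cl4Ti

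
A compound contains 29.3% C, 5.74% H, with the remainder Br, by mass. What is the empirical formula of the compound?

Assume 100 g: 29.3 g C, 5.74 g H, 64.96 g Br.
n(C) = 29.3/12.01 = 2.44, n(H) = 5.74/1.008 = 5.694, n(Br) = 64.96/79.90 = 0.813
Ratios (÷ 0.813): C 3.001, H 7.004, Br 1.000
→ C3H7Br

C3H7Br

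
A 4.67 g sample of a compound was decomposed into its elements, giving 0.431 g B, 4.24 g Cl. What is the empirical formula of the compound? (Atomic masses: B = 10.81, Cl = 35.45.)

Moles — B: 0.431 / 10.81 = 0.03987 mol; Cl: 4.24 / 35.45 = 0.1196 mol
Smallest is B at 0.03987 mol; normalising gives B 1.000, Cl 3.000
Ratio ≈ 1:3, so the empirical formula is BCl3

BCl3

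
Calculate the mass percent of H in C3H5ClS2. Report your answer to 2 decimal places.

Molar mass = 3(12.01) + 5(1.008) + 1(35.45) + 2(32.07) = 140.660 g/mol
Mass of H per mole = 5 × 1.008 = 5.040 g
% H = 5.040 / 140.660 × 100 = 3.58%

3.58%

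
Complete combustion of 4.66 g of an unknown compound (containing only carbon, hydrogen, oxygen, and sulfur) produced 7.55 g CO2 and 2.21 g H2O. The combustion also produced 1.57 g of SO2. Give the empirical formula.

mol C = 7.55 / 44.01 = 0.1716; mass C = 0.1716 × 12.01 = 2.060 g
mol H = 2 × (2.21 / 18.02) = 0.2453; mass H = 0.2453 × 1.008 = 0.2472 g
mol S = 1.57 / 64.07 = 0.02450; mass S = 0.7859 g
mass O = 4.66 − (3.093) = 1.567 g → mol O = 0.09791
Smallest is S at 0.0245 mol; normalising gives C 7.001, H 10.010, O 3.996, S 1.000
Ratio ≈ 7:10:4:1, so the empirical formula is C7H10O4S

C7H10O4S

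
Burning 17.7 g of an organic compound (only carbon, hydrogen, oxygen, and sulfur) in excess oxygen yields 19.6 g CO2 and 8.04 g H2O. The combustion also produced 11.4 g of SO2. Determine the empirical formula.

C5H10O4S2

mol C = 19.6 / 44.01 = 0.4454; mass C = 0.4454 × 12.01 = 5.349 g
mol H = 2 × (8.04 / 18.02) = 0.8923; mass H = 0.8923 × 1.008 = 0.8995 g
mol S = 11.4 / 64.07 = 0.1779; mass S = 5.706 g
mass O = 17.7 − (11.95) = 5.746 g → mol O = 0.3591
Ratios (÷ 0.1779): C 2.503, H 5.015, O 2.018, S 1.000
×2: C 5.01, H 10.03, O 4.04, S 2.00 → C5H10O4S2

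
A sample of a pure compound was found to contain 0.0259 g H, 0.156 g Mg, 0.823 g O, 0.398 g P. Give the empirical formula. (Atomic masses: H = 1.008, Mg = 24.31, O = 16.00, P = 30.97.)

H4MgO8P2

n(H) = 0.0259/1.008 = 0.02569, n(Mg) = 0.156/24.31 = 0.006417, n(O) = 0.823/16.00 = 0.05144, n(P) = 0.398/30.97 = 0.01285
Ratios (÷ 0.006417): H 4.004, Mg 1.000, O 8.016, P 2.003
≈ 4:1:8:2 → H4MgO8P2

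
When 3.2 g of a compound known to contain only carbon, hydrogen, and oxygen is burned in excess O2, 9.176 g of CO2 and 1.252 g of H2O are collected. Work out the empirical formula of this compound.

mol C = 9.176 / 44.01 = 0.2085; mass C = 0.2085 × 12.01 = 2.504 g
mol H = 2 × (1.252 / 18.02) = 0.1390; mass H = 0.1390 × 1.008 = 0.1401 g
mass O = 3.2 − (2.644) = 0.5559 g → mol O = 0.03474
Smallest is O at 0.03474 mol; normalising gives C 6.001, H 4.000, O 1.000
→ C6H4O

C6H4O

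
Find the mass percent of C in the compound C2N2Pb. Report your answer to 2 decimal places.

Molar mass = 2(12.01) + 2(14.01) + 1(207.2) = 259.240 g/mol
Mass of C per mole = 2 × 12.01 = 24.020 g
% C = 24.020 / 259.240 × 100 = 9.27%

9.27%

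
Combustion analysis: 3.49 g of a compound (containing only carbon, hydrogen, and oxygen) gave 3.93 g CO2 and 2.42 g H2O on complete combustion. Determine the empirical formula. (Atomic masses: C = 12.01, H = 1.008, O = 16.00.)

C2H6O3

mol C = 3.93 / 44.01 = 0.08930; mass C = 0.08930 × 12.01 = 1.072 g
mol H = 2 × (2.42 / 18.02) = 0.2686; mass H = 0.2686 × 1.008 = 0.2707 g
mass O = 3.49 − (1.343) = 2.147 g → mol O = 0.1342
Ratios (÷ 0.0893): C 1.000, H 3.008, O 1.503
Scaling by 2: C 2.00, H 6.02, O 3.01 → C2H6O3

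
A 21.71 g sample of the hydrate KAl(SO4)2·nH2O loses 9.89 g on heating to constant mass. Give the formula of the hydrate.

KAl(SO4)2·12H2O

Mass of anhydrous KAl(SO4)2 = 21.71 − 9.89 = 11.82 g
mol H2O = 9.89 / 18.02 = 0.5488
Molar mass of KAl(SO4)2 = 258.22 g/mol → mol KAl(SO4)2 = 11.82 / 258.22 = 0.04577
n = 0.5488 / 0.04577 = 11.99 ≈ 12 → KAl(SO4)2·12H2O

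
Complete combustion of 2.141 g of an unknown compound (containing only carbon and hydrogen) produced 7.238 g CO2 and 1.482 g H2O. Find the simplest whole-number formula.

mol C = 7.238 / 44.01 = 0.1645; mass C = 0.1645 × 12.01 = 1.975 g
mol H = 2 × (1.482 / 18.02) = 0.1645; mass H = 0.1645 × 1.008 = 0.1658 g
Divide by the smallest (0.1645 mol C): C 1.000, H 1.000
→ CH

CH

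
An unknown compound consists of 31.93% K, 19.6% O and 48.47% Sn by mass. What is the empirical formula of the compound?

Assume 100 g: 31.93 g K, 19.6 g O, 48.47 g Sn.
n(K) = 31.93/39.10 = 0.8166, n(O) = 19.6/16.00 = 1.225, n(Sn) = 48.47/118.71 = 0.4083
Divide by the smallest (0.4083 mol Sn): K 2.000, O 3.000, Sn 1.000
Ratio ≈ 2:3:1, so the empirical formula is K2O3Sn

K2O3Sn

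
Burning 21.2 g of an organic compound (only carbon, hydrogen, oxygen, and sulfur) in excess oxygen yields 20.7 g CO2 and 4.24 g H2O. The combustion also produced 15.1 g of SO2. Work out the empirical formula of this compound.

mol C = 20.7 / 44.01 = 0.4703; mass C = 0.4703 × 12.01 = 5.649 g
mol H = 2 × (4.24 / 18.02) = 0.4706; mass H = 0.4706 × 1.008 = 0.4744 g
mol S = 15.1 / 64.07 = 0.2357; mass S = 7.558 g
mass O = 21.2 − (13.68) = 7.519 g → mol O = 0.4699
Ratios (÷ 0.2357): C 1.996, H 1.997, O 1.994, S 1.000
→ C2H2O2S

C2H2O2S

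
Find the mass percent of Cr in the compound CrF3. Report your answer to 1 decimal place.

Molar mass = 1(52.00) + 3(19.00) = 109.000 g/mol
Mass of Cr per mole = 1 × 52.00 = 52.000 g
% Cr = 52.000 / 109.000 × 100 = 47.7%

47.7%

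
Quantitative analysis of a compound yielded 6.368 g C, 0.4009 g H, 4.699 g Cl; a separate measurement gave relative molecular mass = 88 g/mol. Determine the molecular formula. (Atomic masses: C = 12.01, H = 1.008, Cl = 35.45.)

C: 6.368 g ÷ 12.01 g/mol = 0.5302 mol
H: 0.4009 g ÷ 1.008 g/mol = 0.3977 mol
Cl: 4.699 g ÷ 35.45 g/mol = 0.1326 mol
Smallest is Cl at 0.1326 mol; normalising gives C 4.000, H 3.000, Cl 1.000
Ratio ≈ 4:3:1, so the empirical formula is C4H3Cl
Empirical-formula mass = 86.51 g/mol
n = 88 / 86.51 = 1.02 ≈ 1
Molecular formula = empirical formula = C4H3Cl

C4H3Cl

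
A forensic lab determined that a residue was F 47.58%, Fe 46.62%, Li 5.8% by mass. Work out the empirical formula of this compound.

F3FeLi

Assume 100 g: 47.58 g F, 46.62 g Fe, 5.8 g Li.
Moles — F: 47.58 / 19.00 = 2.504 mol; Fe: 46.62 / 55.85 = 0.8347 mol; Li: 5.8 / 6.94 = 0.8357 mol
Ratios (÷ 0.8347): F 3.000, Fe 1.000, Li 1.001
≈ 3:1:1 → F3FeLi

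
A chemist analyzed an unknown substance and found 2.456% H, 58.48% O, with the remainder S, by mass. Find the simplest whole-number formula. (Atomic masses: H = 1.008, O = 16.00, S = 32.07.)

H2O3S

Assume 100 g: 2.456 g H, 58.48 g O, 39.064 g S.
Moles — H: 2.456 / 1.008 = 2.437 mol; O: 58.48 / 16.00 = 3.655 mol; S: 39.064 / 32.07 = 1.218 mol
Divide by the smallest (1.218 mol S): H 2.000, O 3.001, S 1.000
→ H2O3S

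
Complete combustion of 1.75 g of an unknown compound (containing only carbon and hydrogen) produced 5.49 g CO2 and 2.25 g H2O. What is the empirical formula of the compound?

mol C = 5.49 / 44.01 = 0.1247; mass C = 0.1247 × 12.01 = 1.498 g
mol H = 2 × (2.25 / 18.02) = 0.2497; mass H = 0.2497 × 1.008 = 0.2517 g
Ratios (÷ 0.1247): C 1.000, H 2.002
≈ 1:2 → CH2

CH2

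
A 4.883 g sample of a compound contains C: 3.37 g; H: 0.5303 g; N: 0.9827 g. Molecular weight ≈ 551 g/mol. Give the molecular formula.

C32H60N8

Moles — C: 3.37 / 12.01 = 0.2806 mol; H: 0.5303 / 1.008 = 0.5261 mol; N: 0.9827 / 14.01 = 0.07014 mol
Divide by the smallest (0.07014 mol N): C 4.000, H 7.500, N 1.000
×2: C 8.00, H 15.00, N 2.00 → C8H15N2
Empirical-formula mass = 139.22 g/mol
n = 551 / 139.22 = 3.96 ≈ 4
Molecular formula = (C8H15N2)×4 = C32H60N8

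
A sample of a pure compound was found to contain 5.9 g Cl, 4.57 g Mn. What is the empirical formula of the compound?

Cl2Mn

Cl: 5.9 g ÷ 35.45 g/mol = 0.1664 mol
Mn: 4.57 g ÷ 54.94 g/mol = 0.08318 mol
Ratios (÷ 0.08318): Cl 2.001, Mn 1.000
Ratio ≈ 2:1, so the empirical formula is Cl2Mn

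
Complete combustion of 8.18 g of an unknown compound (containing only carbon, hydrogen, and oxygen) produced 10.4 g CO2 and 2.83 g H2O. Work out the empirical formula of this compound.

C3H4O4

mol C = 10.4 / 44.01 = 0.2363; mass C = 0.2363 × 12.01 = 2.838 g
mol H = 2 × (2.83 / 18.02) = 0.3141; mass H = 0.3141 × 1.008 = 0.3166 g
mass O = 8.18 − (3.155) = 5.025 g → mol O = 0.3141
Ratios (÷ 0.2363): C 1.000, H 1.329, O 1.329
Multiply by 3: C 3.00, H 3.99, O 3.99 → C3H4O4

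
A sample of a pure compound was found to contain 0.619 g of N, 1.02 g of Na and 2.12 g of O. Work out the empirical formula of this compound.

N: 0.619 g ÷ 14.01 g/mol = 0.04418 mol
Na: 1.02 g ÷ 22.99 g/mol = 0.04437 mol
O: 2.12 g ÷ 16.00 g/mol = 0.1325 mol
Smallest is N at 0.04418 mol; normalising gives N 1.000, Na 1.004, O 2.999
→ NNaO3

NNaO3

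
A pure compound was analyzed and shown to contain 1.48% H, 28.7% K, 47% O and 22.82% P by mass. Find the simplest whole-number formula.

Assume 100 g: 1.48 g H, 28.7 g K, 47 g O, 22.82 g P.
Moles — H: 1.48 / 1.008 = 1.468 mol; K: 28.7 / 39.10 = 0.734 mol; O: 47 / 16.00 = 2.938 mol; P: 22.82 / 30.97 = 0.7368 mol
Smallest is K at 0.734 mol; normalising gives H 2.000, K 1.000, O 4.002, P 1.004
Ratio ≈ 2:1:4:1, so the empirical formula is H2KO4P

H2KO4P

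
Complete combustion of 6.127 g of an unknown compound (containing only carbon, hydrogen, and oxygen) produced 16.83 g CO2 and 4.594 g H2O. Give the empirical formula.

mol C = 16.83 / 44.01 = 0.3824; mass C = 0.3824 × 12.01 = 4.593 g
mol H = 2 × (4.594 / 18.02) = 0.5099; mass H = 0.5099 × 1.008 = 0.5140 g
mass O = 6.127 − (5.107) = 1.020 g → mol O = 0.06377
Divide by the smallest (0.06377 mol O): C 5.997, H 7.996, O 1.000
≈ 6:8:1 → C6H8O

C6H8O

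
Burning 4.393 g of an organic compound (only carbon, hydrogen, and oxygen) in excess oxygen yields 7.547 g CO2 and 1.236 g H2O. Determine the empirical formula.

C5H4O4

mol C = 7.547 / 44.01 = 0.1715; mass C = 0.1715 × 12.01 = 2.060 g
mol H = 2 × (1.236 / 18.02) = 0.1372; mass H = 0.1372 × 1.008 = 0.1383 g
mass O = 4.393 − (2.198) = 2.195 g → mol O = 0.1372
Smallest is H at 0.1372 mol; normalising gives C 1.250, H 1.000, O 1.000
×4: C 5.00, H 4.00, O 4.00 → C5H4O4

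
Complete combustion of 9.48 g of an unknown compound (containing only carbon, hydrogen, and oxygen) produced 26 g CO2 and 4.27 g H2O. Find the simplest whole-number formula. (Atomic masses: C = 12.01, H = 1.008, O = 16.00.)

C5H4O

mol C = 26 / 44.01 = 0.5908; mass C = 0.5908 × 12.01 = 7.095 g
mol H = 2 × (4.27 / 18.02) = 0.4739; mass H = 0.4739 × 1.008 = 0.4777 g
mass O = 9.48 − (7.573) = 1.907 g → mol O = 0.1192
Smallest is O at 0.1192 mol; normalising gives C 4.956, H 3.976, O 1.000
≈ 5:4:1 → C5H4O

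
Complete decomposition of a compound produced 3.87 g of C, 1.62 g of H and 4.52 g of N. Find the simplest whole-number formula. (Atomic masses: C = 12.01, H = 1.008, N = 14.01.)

CH5N

C: 3.87 g ÷ 12.01 g/mol = 0.3222 mol
H: 1.62 g ÷ 1.008 g/mol = 1.607 mol
N: 4.52 g ÷ 14.01 g/mol = 0.3226 mol
Smallest is C at 0.3222 mol; normalising gives C 1.000, H 4.988, N 1.001
→ CH5N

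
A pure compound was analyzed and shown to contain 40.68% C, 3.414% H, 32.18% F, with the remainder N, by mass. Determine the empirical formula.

C2H2FN

Assume 100 g: 40.68 g C, 3.414 g H, 32.18 g F, 23.726 g N.
Moles — C: 40.68 / 12.01 = 3.387 mol; H: 3.414 / 1.008 = 3.387 mol; F: 32.18 / 19.00 = 1.694 mol; N: 23.726 / 14.01 = 1.694 mol
Smallest is N at 1.694 mol; normalising gives C 2.000, H 2.000, F 1.000, N 1.000
≈ 2:2:1:1 → C2H2FN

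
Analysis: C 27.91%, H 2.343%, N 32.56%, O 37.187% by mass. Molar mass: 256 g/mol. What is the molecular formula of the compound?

C6H6N6O6

Assume 100 g: 27.91 g C, 2.343 g H, 32.56 g N, 37.187 g O.
n(C) = 27.91/12.01 = 2.324, n(H) = 2.343/1.008 = 2.324, n(N) = 32.56/14.01 = 2.324, n(O) = 37.187/16.00 = 2.324
Smallest is C at 2.324 mol; normalising gives C 1.000, H 1.000, N 1.000, O 1.000
Ratio ≈ 1:1:1:1, so the empirical formula is CHNO
Empirical-formula mass = 43.03 g/mol
n = 256 / 43.03 = 5.95 ≈ 6
Molecular formula = (CHNO)×6 = C6H6N6O6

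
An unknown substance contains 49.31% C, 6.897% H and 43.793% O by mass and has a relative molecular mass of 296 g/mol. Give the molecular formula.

C12H20O8

Assume 100 g: 49.31 g C, 6.897 g H, 43.793 g O.
Moles — C: 49.31 / 12.01 = 4.106 mol; H: 6.897 / 1.008 = 6.842 mol; O: 43.793 / 16.00 = 2.737 mol
Smallest is O at 2.737 mol; normalising gives C 1.500, H 2.500, O 1.000
Multiply by 2: C 3.00, H 5.00, O 2.00 → C3H5O2
Empirical-formula mass = 73.07 g/mol
n = 296 / 73.07 = 4.05 ≈ 4
Molecular formula = (C3H5O2)×4 = C12H20O8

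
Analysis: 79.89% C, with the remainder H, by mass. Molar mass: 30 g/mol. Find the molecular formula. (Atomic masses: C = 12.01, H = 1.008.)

C2H6

Assume 100 g: 79.89 g C, 20.11 g H.
C: 79.89 g ÷ 12.01 g/mol = 6.652 mol
H: 20.11 g ÷ 1.008 g/mol = 19.95 mol
Divide by the smallest (6.652 mol C): C 1.000, H 2.999
Ratio ≈ 1:3, so the empirical formula is CH3
Empirical-formula mass = 15.03 g/mol
n = 30 / 15.03 = 2.00 ≈ 2
Molecular formula = (CH3)×2 = C2H6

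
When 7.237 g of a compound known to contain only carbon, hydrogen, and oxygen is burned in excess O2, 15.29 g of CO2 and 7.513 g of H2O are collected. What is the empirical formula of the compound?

mol C = 15.29 / 44.01 = 0.3474; mass C = 0.3474 × 12.01 = 4.173 g
mol H = 2 × (7.513 / 18.02) = 0.8339; mass H = 0.8339 × 1.008 = 0.8405 g
mass O = 7.237 − (5.013) = 2.224 g → mol O = 0.1390
Ratios (÷ 0.139): C 2.499, H 5.999, O 1.000
Multiply by 2: C 5.00, H 12.00, O 2.00 → C5H12O2

C5H12O2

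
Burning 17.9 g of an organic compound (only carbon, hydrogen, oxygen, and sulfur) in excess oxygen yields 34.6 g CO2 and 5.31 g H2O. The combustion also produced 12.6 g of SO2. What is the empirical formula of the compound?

C8H6OS2

mol C = 34.6 / 44.01 = 0.7862; mass C = 0.7862 × 12.01 = 9.442 g
mol H = 2 × (5.31 / 18.02) = 0.5893; mass H = 0.5893 × 1.008 = 0.5941 g
mol S = 12.6 / 64.07 = 0.1967; mass S = 6.307 g
mass O = 17.9 − (16.34) = 1.557 g → mol O = 0.09731
Ratios (÷ 0.09731): C 8.079, H 6.056, O 1.000, S 2.021
→ C8H6OS2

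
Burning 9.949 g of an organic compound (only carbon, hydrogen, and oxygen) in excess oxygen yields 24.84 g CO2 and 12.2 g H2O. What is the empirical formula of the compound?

mol C = 24.84 / 44.01 = 0.5644; mass C = 0.5644 × 12.01 = 6.779 g
mol H = 2 × (12.2 / 18.02) = 1.354; mass H = 1.354 × 1.008 = 1.365 g
mass O = 9.949 − (8.144) = 1.805 g → mol O = 0.1128
Ratios (÷ 0.1128): C 5.002, H 12.000, O 1.000
≈ 5:12:1 → C5H12O

C5H12O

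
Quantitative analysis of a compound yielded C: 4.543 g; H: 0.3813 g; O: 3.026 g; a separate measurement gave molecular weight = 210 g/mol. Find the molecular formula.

C: 4.543 g ÷ 12.01 g/mol = 0.3783 mol
H: 0.3813 g ÷ 1.008 g/mol = 0.3783 mol
O: 3.026 g ÷ 16.00 g/mol = 0.1891 mol
Smallest is O at 0.1891 mol; normalising gives C 2.000, H 2.000, O 1.000
≈ 2:2:1 → C2H2O
Empirical-formula mass = 42.04 g/mol
n = 210 / 42.04 = 5.00 ≈ 5
Molecular formula = (C2H2O)×5 = C10H10O5

C10H10O5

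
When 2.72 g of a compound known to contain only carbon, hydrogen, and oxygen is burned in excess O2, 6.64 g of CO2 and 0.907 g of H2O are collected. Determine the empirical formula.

mol C = 6.64 / 44.01 = 0.1509; mass C = 0.1509 × 12.01 = 1.812 g
mol H = 2 × (0.907 / 18.02) = 0.1007; mass H = 0.1007 × 1.008 = 0.1015 g
mass O = 2.72 − (1.913) = 0.8065 g → mol O = 0.05041
Smallest is O at 0.05041 mol; normalising gives C 2.993, H 1.997, O 1.000
Ratio ≈ 3:2:1, so the empirical formula is C3H2O

C3H2O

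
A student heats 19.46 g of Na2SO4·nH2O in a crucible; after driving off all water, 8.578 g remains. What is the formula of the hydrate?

Na2SO4·10H2O

Mass of water lost = 19.46 − 8.578 = 10.88 g → 10.88 / 18.02 = 0.6039 mol H2O
Molar mass of Na2SO4 = 142.05 g/mol → mol Na2SO4 = 8.578 / 142.05 = 0.06039
n = 0.6039 / 0.06039 = 10.00 ≈ 10 → Na2SO4·10H2O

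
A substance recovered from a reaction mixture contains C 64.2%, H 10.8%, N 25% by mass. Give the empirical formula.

Assume 100 g: 64.2 g C, 10.8 g H, 25 g N.
Moles — C: 64.2 / 12.01 = 5.346 mol; H: 10.8 / 1.008 = 10.71 mol; N: 25 / 14.01 = 1.784 mol
Divide by the smallest (1.784 mol N): C 2.996, H 6.004, N 1.000
Ratio ≈ 3:6:1, so the empirical formula is C3H6N

C3H6N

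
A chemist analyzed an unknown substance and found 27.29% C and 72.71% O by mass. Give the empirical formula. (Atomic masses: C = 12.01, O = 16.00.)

CO2

Assume 100 g: 27.29 g C, 72.71 g O.
C: 27.29 g ÷ 12.01 g/mol = 2.272 mol
O: 72.71 g ÷ 16.00 g/mol = 4.544 mol
Divide by the smallest (2.272 mol C): C 1.000, O 2.000
Ratio ≈ 1:2, so the empirical formula is CO2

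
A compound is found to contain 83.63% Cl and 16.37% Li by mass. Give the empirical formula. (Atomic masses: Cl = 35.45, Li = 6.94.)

ClLi

Assume 100 g: 83.63 g Cl, 16.37 g Li.
Cl: 83.63 g ÷ 35.45 g/mol = 2.359 mol
Li: 16.37 g ÷ 6.94 g/mol = 2.359 mol
Ratios (÷ 2.359): Cl 1.000, Li 1.000
→ ClLi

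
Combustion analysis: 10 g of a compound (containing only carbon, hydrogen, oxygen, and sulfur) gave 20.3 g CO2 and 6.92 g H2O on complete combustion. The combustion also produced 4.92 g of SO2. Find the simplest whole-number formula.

mol C = 20.3 / 44.01 = 0.4613; mass C = 0.4613 × 12.01 = 5.540 g
mol H = 2 × (6.92 / 18.02) = 0.7680; mass H = 0.7680 × 1.008 = 0.7742 g
mol S = 4.92 / 64.07 = 0.07679; mass S = 2.463 g
mass O = 10 − (8.777) = 1.223 g → mol O = 0.07646
Smallest is O at 0.07646 mol; normalising gives C 6.032, H 10.044, O 1.000, S 1.004
≈ 6:10:1:1 → C6H10OS

C6H10OS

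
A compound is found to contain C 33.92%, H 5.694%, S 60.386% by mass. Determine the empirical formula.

Assume 100 g: 33.92 g C, 5.694 g H, 60.386 g S.
n(C) = 33.92/12.01 = 2.824, n(H) = 5.694/1.008 = 5.649, n(S) = 60.386/32.07 = 1.883
Ratios (÷ 1.883): C 1.500, H 3.000, S 1.000
Scaling by 2: C 3.00, H 6.00, S 2.00 → C3H6S2

C3H6S2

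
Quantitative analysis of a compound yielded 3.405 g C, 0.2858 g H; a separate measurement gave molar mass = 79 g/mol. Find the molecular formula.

Moles — C: 3.405 / 12.01 = 0.2835 mol; H: 0.2858 / 1.008 = 0.2835 mol
Divide by the smallest (0.2835 mol C): C 1.000, H 1.000
→ CH
Empirical-formula mass = 13.02 g/mol
n = 79 / 13.02 = 6.07 ≈ 6
Molecular formula = (CH)×6 = C6H6

C6H6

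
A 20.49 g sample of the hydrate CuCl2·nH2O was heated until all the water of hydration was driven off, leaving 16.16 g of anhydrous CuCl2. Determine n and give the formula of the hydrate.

CuCl2·2H2O

Mass of water lost = 20.49 − 16.16 = 4.33 g → 4.33 / 18.02 = 0.2403 mol H2O
Molar mass of CuCl2 = 134.45 g/mol → mol CuCl2 = 16.16 / 134.45 = 0.1202
n = 0.2403 / 0.1202 = 2.00 ≈ 2 → CuCl2·2H2O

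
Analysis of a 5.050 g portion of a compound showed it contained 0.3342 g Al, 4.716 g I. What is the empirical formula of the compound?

Al: 0.3342 g ÷ 26.98 g/mol = 0.01239 mol
I: 4.716 g ÷ 126.90 g/mol = 0.03716 mol
Smallest is Al at 0.01239 mol; normalising gives Al 1.000, I 3.000
Ratio ≈ 1:3, so the empirical formula is AlI3

AlI3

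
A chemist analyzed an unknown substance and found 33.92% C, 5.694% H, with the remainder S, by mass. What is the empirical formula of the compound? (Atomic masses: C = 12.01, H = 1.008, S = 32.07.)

C3H6S2

Assume 100 g: 33.92 g C, 5.694 g H, 60.386 g S.
C: 33.92 g ÷ 12.01 g/mol = 2.824 mol
H: 5.694 g ÷ 1.008 g/mol = 5.649 mol
S: 60.386 g ÷ 32.07 g/mol = 1.883 mol
Divide by the smallest (1.883 mol S): C 1.500, H 3.000, S 1.000
Multiply by 2: C 3.00, H 6.00, S 2.00 → C3H6S2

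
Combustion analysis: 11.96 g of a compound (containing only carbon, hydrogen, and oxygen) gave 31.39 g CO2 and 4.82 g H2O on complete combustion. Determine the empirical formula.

mol C = 31.39 / 44.01 = 0.7132; mass C = 0.7132 × 12.01 = 8.566 g
mol H = 2 × (4.82 / 18.02) = 0.5350; mass H = 0.5350 × 1.008 = 0.5392 g
mass O = 11.96 − (9.105) = 2.855 g → mol O = 0.1784
Ratios (÷ 0.1784): C 3.998, H 2.998, O 1.000
≈ 4:3:1 → C4H3O

C4H3O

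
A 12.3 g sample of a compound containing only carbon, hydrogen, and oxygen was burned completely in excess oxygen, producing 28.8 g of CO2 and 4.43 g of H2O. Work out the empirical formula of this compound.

C8H6O3

mol C = 28.8 / 44.01 = 0.6544; mass C = 0.6544 × 12.01 = 7.859 g
mol H = 2 × (4.43 / 18.02) = 0.4917; mass H = 0.4917 × 1.008 = 0.4956 g
mass O = 12.3 − (8.355) = 3.945 g → mol O = 0.2466
Ratios (÷ 0.2466): C 2.654, H 1.994, O 1.000
Multiply by 3: C 7.96, H 5.98, O 3.00 → C8H6O3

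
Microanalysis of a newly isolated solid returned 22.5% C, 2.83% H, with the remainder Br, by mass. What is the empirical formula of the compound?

Assume 100 g: 22.5 g C, 2.83 g H, 74.67 g Br.
Moles — C: 22.5 / 12.01 = 1.873 mol; H: 2.83 / 1.008 = 2.808 mol; Br: 74.67 / 79.90 = 0.9345 mol
Ratios (÷ 0.9345): C 2.005, H 3.004, Br 1.000
Ratio ≈ 2:3:1, so the empirical formula is C2H3Br

C2H3Br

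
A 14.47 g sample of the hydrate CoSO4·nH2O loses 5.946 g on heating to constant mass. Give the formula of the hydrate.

CoSO4·6H2O

Mass of anhydrous CoSO4 = 14.47 − 5.946 = 8.524 g
mol H2O = 5.946 / 18.02 = 0.33
Molar mass of CoSO4 = 155.00 g/mol → mol CoSO4 = 8.524 / 155.00 = 0.05499
n = 0.33 / 0.05499 = 6.00 ≈ 6 → CoSO4·6H2O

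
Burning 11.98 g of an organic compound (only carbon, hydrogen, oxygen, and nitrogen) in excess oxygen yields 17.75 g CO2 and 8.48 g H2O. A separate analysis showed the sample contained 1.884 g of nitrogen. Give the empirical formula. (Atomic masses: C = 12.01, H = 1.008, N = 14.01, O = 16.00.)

mol C = 17.75 / 44.01 = 0.4033; mass C = 0.4033 × 12.01 = 4.844 g
mol H = 2 × (8.48 / 18.02) = 0.9412; mass H = 0.9412 × 1.008 = 0.9487 g
mol N = 1.884 / 14.01 = 0.1345
mass O = 11.98 − (7.677) = 4.303 g → mol O = 0.2690
Smallest is N at 0.1345 mol; normalising gives C 2.999, H 6.999, N 1.000, O 2.000
Ratio ≈ 3:7:1:2, so the empirical formula is C3H7NO2

C3H7NO2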